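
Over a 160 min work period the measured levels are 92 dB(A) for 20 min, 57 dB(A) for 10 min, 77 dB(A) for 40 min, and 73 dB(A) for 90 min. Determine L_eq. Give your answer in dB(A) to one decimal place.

Weight each interval's intensity by its duration and average over T = 160 min:
Σ tᵢ·10^(Lᵢ/10) = 20·10^(92/10) + 10·10^(57/10) + 40·10^(77/10) + 90·10^(73/10) = 3.550e+10.
L_eq = 10·log₁₀(3.550e+10/160) = 83.46 dB(A).

83.5 dB(A)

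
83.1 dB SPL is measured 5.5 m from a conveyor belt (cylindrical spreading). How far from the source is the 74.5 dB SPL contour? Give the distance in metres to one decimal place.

Line-source spreading drops the level by 10·log₁₀(r₂/r₁); inverting, r₂/r₁ = 10^(ΔL/10).
r₂ = 5.5·10^((83.1−74.5)/10) = 5.5·10^(8.6/10) = 39.84 m.

39.8 m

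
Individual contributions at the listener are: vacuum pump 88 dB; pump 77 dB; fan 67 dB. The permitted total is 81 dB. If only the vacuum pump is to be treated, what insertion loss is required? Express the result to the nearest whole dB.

10 dB

Everything except the vacuum pump sums to 10^(77/10) + 10^(67/10) = 5.513e+07 in linear terms, 77.41 dB.
The limit corresponds to 10^(81/10) = 1.259e+08; subtracting the fixed part leaves 7.076e+07 for the vacuum pump, i.e. 78.50 dB.
Required insertion loss = 88 − 78.50 = 9.50 dB.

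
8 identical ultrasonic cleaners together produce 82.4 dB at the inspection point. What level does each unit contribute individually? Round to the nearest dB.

8 equal contributions raise the level by 10·log₁₀ 8 = 9.031 dB, so each unit alone gives 82.4 − 9.031.

73 dB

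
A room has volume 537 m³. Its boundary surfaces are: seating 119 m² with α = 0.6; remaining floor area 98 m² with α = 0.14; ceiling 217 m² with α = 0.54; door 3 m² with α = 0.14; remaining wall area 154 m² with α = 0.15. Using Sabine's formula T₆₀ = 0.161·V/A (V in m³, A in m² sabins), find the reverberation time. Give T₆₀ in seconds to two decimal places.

A = Σ Sᵢαᵢ = 119·0.6 + 98·0.14 + 217·0.54 + 3·0.14 + 154·0.15 = 225.82 m².
T₆₀ = 0.161 × 537 / 225.82 = 0.383 s.

0.38 s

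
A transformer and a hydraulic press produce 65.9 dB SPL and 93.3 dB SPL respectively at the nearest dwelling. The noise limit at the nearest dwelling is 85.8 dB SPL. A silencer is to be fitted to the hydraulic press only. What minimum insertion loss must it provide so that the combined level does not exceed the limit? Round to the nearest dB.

8 dB

The untreated sources together contribute 10^(65.9/10) = 3.890e+06, i.e. 65.90 dB SPL.
The limit corresponds to 10^(85.8/10) = 3.802e+08; subtracting the fixed part leaves 3.763e+08 for the hydraulic press, i.e. 85.76 dB SPL.
So the hydraulic press must be reduced from 93.3 to 85.76 dB SPL: IL = 7.54 dB.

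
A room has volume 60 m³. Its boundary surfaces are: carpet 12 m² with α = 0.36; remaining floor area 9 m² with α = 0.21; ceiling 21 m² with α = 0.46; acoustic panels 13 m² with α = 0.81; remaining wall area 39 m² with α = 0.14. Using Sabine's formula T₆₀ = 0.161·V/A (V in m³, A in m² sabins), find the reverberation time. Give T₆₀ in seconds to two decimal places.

0.30 s

A = Σ Sᵢαᵢ = 12·0.36 + 9·0.21 + 21·0.46 + 13·0.81 + 39·0.14 = 31.86 m².
T₆₀ = 0.161 × 60 / 31.86 = 0.303 s.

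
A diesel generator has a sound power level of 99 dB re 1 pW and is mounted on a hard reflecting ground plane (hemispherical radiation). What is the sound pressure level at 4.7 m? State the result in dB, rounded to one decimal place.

77.6 dB

L_p = L_w − 10·log₁₀(2π·r²) with r = 4.7 m.
2π·r² = 138.8 m², 10·log₁₀ of that is 21.424 dB.
L_p = 99 − 21.424 = 77.58 dB.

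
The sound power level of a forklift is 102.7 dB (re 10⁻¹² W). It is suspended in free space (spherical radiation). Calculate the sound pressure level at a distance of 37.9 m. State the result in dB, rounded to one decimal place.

60.1 dB

Free-field spherical radiation: L_p = L_w − 10·log₁₀(4π·r²), r = 37.9 m.
4π·r² = 1.805e+04 m², 10·log₁₀ of that is 42.565 dB.
L_p = 102.7 − 42.565 = 60.14 dB.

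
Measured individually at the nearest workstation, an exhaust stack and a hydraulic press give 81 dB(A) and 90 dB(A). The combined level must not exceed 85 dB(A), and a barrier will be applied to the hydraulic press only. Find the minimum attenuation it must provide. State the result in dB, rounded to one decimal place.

The untreated sources together contribute 10^(81/10) = 1.259e+08, i.e. 81.00 dB(A).
The limit corresponds to 10^(85/10) = 3.162e+08; subtracting the fixed part leaves 1.903e+08 for the hydraulic press, i.e. 82.80 dB(A).
Required insertion loss = 90 − 82.80 = 7.20 dB.

7.2 dB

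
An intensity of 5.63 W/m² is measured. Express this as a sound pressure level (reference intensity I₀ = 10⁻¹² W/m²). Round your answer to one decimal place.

I/I₀ = 5.63/10⁻¹² = 5.63×10^12, and L = 10·log₁₀(I/I₀).
L = 10·(0.7505 + 12) = 127.51 dB.

127.5 dB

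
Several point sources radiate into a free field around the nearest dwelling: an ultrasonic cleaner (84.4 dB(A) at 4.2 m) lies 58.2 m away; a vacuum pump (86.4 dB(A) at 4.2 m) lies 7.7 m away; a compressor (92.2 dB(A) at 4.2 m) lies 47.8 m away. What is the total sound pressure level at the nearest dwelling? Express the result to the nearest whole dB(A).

Apply inverse-square spreading to bring every level to the receiver, then sum 10^(L/10).
ultrasonic cleaner: 84.4 − 20·log₁₀(58.2/4.2) = 84.4 − 22.83 = 61.57 dB(A).
vacuum pump: 86.4 − 20·log₁₀(7.7/4.2) = 86.4 − 5.26 = 81.14 dB(A).
compressor: 92.2 − 20·log₁₀(47.8/4.2) = 92.2 − 21.12 = 71.08 dB(A).
Σ 10^(L/10) = 1.441e+08 → L_total = 10·log₁₀(1.441e+08) = 81.59 dB(A).

82 dB(A)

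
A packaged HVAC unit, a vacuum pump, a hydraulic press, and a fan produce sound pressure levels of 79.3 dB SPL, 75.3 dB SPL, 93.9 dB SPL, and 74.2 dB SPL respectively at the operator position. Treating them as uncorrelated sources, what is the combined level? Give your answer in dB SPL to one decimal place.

94.1 dB SPL

For uncorrelated sources the intensities add, so convert each level to linear form, sum, and take 10·log₁₀ of the total.
Σ 10^(L/10) = 10^(79.3/10) + 10^(75.3/10) + 10^(93.9/10) + 10^(74.2/10) = 2.600e+09.
L_total = 10·log₁₀(2.600e+09) = 94.15 dB SPL.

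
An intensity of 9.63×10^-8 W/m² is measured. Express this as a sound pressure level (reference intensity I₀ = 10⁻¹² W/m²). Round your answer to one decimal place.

49.8 dB

L = 10·log₁₀(I/I₀) = 10·log₁₀(9.63×10^-8/10⁻¹²) = 10·log₁₀(9.63×10^4).
L = 10·(0.9836 + 4) = 49.84 dB.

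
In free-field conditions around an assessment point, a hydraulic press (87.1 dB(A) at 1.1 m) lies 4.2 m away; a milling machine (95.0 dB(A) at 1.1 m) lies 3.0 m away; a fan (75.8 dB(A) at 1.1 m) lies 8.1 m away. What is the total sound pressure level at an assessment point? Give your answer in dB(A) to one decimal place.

First find each source's level at the receiver (point-source: −20·log₁₀(r/r_ref)), then combine on an intensity basis.
hydraulic press: 87.1 − 20·log₁₀(4.2/1.1) = 87.1 − 11.64 = 75.46 dB(A).
milling machine: 95.0 − 20·log₁₀(3.0/1.1) = 95.0 − 8.71 = 86.29 dB(A).
fan: 75.8 − 20·log₁₀(8.1/1.1) = 75.8 − 17.34 = 58.46 dB(A).
Σ 10^(L/10) = 4.610e+08 → L_total = 10·log₁₀(4.610e+08) = 86.64 dB(A).

86.6 dB(A)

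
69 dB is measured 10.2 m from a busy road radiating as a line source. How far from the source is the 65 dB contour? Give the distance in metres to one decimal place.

The 4.0 dB drop corresponds to a distance ratio of 10^(4.0/10) for a line source.
r₂ = 10.2·10^((69−65)/10) = 10.2·10^(4.0/10) = 25.62 m.

25.6 m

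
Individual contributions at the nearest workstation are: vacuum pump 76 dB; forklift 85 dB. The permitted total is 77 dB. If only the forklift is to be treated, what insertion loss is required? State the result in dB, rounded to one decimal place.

14.9 dB

Everything except the forklift sums to 10^(76/10) = 3.981e+07 in linear terms, 76.00 dB.
To meet 77 dB overall, the treated forklift may contribute at most 10^(77/10) − 3.981e+07 = 1.031e+07, i.e. 70.13 dB.
Required insertion loss = 85 − 70.13 = 14.87 dB.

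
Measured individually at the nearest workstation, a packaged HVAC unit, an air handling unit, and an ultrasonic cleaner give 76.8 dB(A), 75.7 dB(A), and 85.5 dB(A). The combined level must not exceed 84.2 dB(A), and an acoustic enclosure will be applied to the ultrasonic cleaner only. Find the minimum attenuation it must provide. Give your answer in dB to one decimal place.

3.0 dB

Everything except the ultrasonic cleaner sums to 10^(76.8/10) + 10^(75.7/10) = 8.502e+07 in linear terms, 79.30 dB(A).
To meet 84.2 dB(A) overall, the treated ultrasonic cleaner may contribute at most 10^(84.2/10) − 8.502e+07 = 1.780e+08, i.e. 82.50 dB(A).
So the ultrasonic cleaner must be reduced from 85.5 to 82.50 dB(A): IL = 3.00 dB.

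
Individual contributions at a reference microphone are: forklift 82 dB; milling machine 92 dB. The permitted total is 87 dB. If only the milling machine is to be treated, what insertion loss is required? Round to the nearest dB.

Fixed contribution from the other source: Σ 10^(L/10) = 10^(82/10) = 1.585e+08 (82.00 dB).
To meet 87 dB overall, the treated milling machine may contribute at most 10^(87/10) − 1.585e+08 = 3.427e+08, i.e. 85.35 dB.
Required insertion loss = 92 − 85.35 = 6.65 dB.

7 dB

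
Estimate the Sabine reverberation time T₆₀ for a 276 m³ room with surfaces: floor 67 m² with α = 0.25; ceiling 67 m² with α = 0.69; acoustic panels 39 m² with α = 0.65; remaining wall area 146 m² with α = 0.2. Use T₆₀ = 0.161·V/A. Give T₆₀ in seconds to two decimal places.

Summing Sᵢαᵢ: 67·0.25 + 67·0.69 + 39·0.65 + 146·0.2 = 117.53 m².
T₆₀ = 0.161·V/A = 0.161·276/117.53 = 0.378 s.

0.38 s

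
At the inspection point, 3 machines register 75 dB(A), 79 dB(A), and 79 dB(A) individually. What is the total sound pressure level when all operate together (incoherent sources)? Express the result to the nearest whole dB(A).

83 dB(A)

For uncorrelated sources the intensities add, so convert each level to linear form, sum, and take 10·log₁₀ of the total.
Σ 10^(L/10) = 10^(75/10) + 10^(79/10) + 10^(79/10) = 1.905e+08.
L_total = 10·log₁₀(1.905e+08) = 82.80 dB(A).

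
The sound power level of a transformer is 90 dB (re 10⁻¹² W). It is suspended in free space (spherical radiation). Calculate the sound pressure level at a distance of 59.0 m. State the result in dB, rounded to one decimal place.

43.6 dB

L_p = L_w − 10·log₁₀(4π·r²) with r = 59.0 m.
4π·r² = 4.374e+04 m², 10·log₁₀ of that is 46.409 dB.
L_p = 90 − 46.409 = 43.59 dB.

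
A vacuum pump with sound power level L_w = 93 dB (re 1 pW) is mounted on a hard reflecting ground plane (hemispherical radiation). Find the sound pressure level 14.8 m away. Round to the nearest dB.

62 dB

L_p = L_w − 10·log₁₀(2π·r²) with r = 14.8 m.
2π·r² = 1376 m², 10·log₁₀ of that is 31.387 dB.
L_p = 93 − 31.387 = 61.61 dB.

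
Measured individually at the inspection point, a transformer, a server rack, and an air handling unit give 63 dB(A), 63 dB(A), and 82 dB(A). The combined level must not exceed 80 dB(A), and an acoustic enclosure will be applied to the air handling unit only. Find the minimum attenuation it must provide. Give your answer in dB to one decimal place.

Everything except the air handling unit sums to 10^(63/10) + 10^(63/10) = 3.991e+06 in linear terms, 66.01 dB(A).
The limit corresponds to 10^(80/10) = 1.000e+08; subtracting the fixed part leaves 9.601e+07 for the air handling unit, i.e. 79.82 dB(A).
Required insertion loss = 82 − 79.82 = 2.18 dB.

2.2 dB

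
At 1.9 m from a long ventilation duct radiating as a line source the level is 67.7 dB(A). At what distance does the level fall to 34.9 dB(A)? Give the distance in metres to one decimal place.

3620.4 m

Line-source spreading drops the level by 10·log₁₀(r₂/r₁); inverting, r₂/r₁ = 10^(ΔL/10).
r₂ = 1.9·10^((67.7−34.9)/10) = 1.9·10^(32.8/10) = 3620.38 m.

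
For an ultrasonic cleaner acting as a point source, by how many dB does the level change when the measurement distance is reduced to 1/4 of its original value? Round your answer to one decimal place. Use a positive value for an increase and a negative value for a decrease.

With spherical spreading the level changes by −20·log₁₀(r₂/r₁).
ΔL = −20·log₁₀(0.25) = +12.04 dB.

+12.0 dB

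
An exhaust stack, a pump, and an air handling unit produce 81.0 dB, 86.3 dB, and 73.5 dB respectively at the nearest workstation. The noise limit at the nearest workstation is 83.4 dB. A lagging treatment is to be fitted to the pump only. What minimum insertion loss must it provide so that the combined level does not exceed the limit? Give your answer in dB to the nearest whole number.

8 dB

Everything except the pump sums to 10^(81.0/10) + 10^(73.5/10) = 1.483e+08 in linear terms, 81.71 dB.
To meet 83.4 dB overall, the treated pump may contribute at most 10^(83.4/10) − 1.483e+08 = 7.050e+07, i.e. 78.48 dB.
So the pump must be reduced from 86.3 to 78.48 dB: IL = 7.82 dB.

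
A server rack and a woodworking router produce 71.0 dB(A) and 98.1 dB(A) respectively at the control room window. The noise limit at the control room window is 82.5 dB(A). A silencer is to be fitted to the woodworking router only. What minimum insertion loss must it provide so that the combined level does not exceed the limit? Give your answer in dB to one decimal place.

The untreated sources together contribute 10^(71.0/10) = 1.259e+07, i.e. 71.00 dB(A).
To meet 82.5 dB(A) overall, the treated woodworking router may contribute at most 10^(82.5/10) − 1.259e+07 = 1.652e+08, i.e. 82.18 dB(A).
So the woodworking router must be reduced from 98.1 to 82.18 dB(A): IL = 15.92 dB.

15.9 dB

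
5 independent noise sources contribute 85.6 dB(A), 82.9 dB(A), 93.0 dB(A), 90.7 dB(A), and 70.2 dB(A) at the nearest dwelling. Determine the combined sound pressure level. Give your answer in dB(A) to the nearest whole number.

For uncorrelated sources the intensities add, so convert each level to linear form, sum, and take 10·log₁₀ of the total.
Σ 10^(L/10) = 10^(85.6/10) + 10^(82.9/10) + 10^(93.0/10) + 10^(90.7/10) + 10^(70.2/10) = 3.739e+09.
L_total = 10·log₁₀(3.739e+09) = 95.73 dB(A).

96 dB(A)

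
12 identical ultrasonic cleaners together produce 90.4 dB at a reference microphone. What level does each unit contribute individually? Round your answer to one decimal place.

79.6 dB

Dividing the total intensity by 12 lowers the level by 10·log₁₀ 12 = 10.792 dB: L₁ = 90.4 − 10.792.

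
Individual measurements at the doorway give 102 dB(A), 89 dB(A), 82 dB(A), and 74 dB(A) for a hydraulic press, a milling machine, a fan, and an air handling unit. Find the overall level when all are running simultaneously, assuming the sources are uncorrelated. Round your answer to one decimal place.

Incoherent sources combine by intensity addition: L_total = 10·log₁₀(Σ 10^(L_i/10)).
Σ 10^(L/10) = 10^(102/10) + 10^(89/10) + 10^(82/10) + 10^(74/10) = 1.683e+10.
L_total = 10·log₁₀(1.683e+10) = 102.26 dB(A).

102.3 dB(A)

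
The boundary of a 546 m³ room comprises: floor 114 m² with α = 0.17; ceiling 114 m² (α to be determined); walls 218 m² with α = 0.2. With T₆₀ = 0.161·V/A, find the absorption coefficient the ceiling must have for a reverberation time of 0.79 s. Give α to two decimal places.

0.42

A = 0.161·V/T₆₀ = 0.161·546/0.79 = 111.27 m² sabins.
Absorption from the other surfaces = 114·0.17 + 218·0.2 = 62.98 m², so the ceiling must supply 48.29 m² over 114 m².
α = 48.29/114 = 0.424.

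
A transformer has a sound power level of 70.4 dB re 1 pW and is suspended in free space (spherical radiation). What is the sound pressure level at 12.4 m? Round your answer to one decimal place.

37.5 dB

Free-field spherical radiation: L_p = L_w − 10·log₁₀(4π·r²), r = 12.4 m.
4π·r² = 1932 m², 10·log₁₀ of that is 32.861 dB.
L_p = 70.4 − 32.861 = 37.54 dB.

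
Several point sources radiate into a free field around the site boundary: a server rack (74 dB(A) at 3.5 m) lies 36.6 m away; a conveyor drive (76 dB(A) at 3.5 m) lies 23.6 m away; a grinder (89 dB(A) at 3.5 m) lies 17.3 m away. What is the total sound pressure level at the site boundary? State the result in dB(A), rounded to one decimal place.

Apply inverse-square spreading to bring every level to the receiver, then sum 10^(L/10).
server rack: 74 − 20·log₁₀(36.6/3.5) = 74 − 20.39 = 53.61 dB(A).
conveyor drive: 76 − 20·log₁₀(23.6/3.5) = 76 − 16.58 = 59.42 dB(A).
grinder: 89 − 20·log₁₀(17.3/3.5) = 89 − 13.88 = 75.12 dB(A).
Σ 10^(L/10) = 3.362e+07 → L_total = 10·log₁₀(3.362e+07) = 75.27 dB(A).

75.3 dB(A)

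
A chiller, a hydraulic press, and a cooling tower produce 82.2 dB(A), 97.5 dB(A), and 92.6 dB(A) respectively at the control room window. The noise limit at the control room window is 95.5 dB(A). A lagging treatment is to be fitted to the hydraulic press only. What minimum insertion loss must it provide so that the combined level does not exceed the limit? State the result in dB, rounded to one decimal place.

Fixed contribution from the other sources: Σ 10^(L/10) = 10^(82.2/10) + 10^(92.6/10) = 1.986e+09 (92.98 dB(A)).
To meet 95.5 dB(A) overall, the treated hydraulic press may contribute at most 10^(95.5/10) − 1.986e+09 = 1.562e+09, i.e. 91.94 dB(A).
Required insertion loss = 97.5 − 91.94 = 5.56 dB.

5.6 dB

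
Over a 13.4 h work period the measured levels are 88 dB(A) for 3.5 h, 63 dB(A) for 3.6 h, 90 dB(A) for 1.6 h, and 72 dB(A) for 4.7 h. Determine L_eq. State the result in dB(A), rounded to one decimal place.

Weight each interval's intensity by its duration and average over T = 13.4 h:
Σ tᵢ·10^(Lᵢ/10) = 3.5·10^(88/10) + 3.6·10^(63/10) + 1.6·10^(90/10) + 4.7·10^(72/10) = 3.890e+09.
L_eq = 10·log₁₀(3.890e+09/13.4) = 84.63 dB(A).

84.6 dB(A)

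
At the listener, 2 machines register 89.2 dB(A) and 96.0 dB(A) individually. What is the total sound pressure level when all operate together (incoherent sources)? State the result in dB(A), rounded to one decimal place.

96.8 dB(A)

For uncorrelated sources the intensities add, so convert each level to linear form, sum, and take 10·log₁₀ of the total.
Σ 10^(L/10) = 10^(89.2/10) + 10^(96.0/10) = 4.813e+09.
L_total = 10·log₁₀(4.813e+09) = 96.82 dB(A).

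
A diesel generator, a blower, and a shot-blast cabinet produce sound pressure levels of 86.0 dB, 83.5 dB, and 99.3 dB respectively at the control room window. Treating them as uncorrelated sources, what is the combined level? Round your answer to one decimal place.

99.6 dB

Incoherent sources combine by intensity addition: L_total = 10·log₁₀(Σ 10^(L_i/10)).
Σ 10^(L/10) = 10^(86.0/10) + 10^(83.5/10) + 10^(99.3/10) = 9.133e+09.
L_total = 10·log₁₀(9.133e+09) = 99.61 dB.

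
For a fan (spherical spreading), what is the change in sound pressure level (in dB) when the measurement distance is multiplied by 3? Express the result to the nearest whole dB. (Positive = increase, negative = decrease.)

Point-source spreading: ΔL = −20·log₁₀(r₂/r₁).
ΔL = −20·log₁₀(3) = -9.54 dB.

-10 dB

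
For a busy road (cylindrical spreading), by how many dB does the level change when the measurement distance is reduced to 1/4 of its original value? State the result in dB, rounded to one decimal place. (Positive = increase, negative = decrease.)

A line source loses 3 dB per doubling of distance; generally ΔL = −10·log₁₀(r₂/r₁).
ΔL = −10·log₁₀(0.25) = +6.02 dB.

+6.0 dB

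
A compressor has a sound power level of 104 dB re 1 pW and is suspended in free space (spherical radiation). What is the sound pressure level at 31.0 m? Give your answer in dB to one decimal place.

63.2 dB

L_p = L_w − 10·log₁₀(4π·r²) with r = 31.0 m.
4π·r² = 1.208e+04 m², 10·log₁₀ of that is 40.819 dB.
L_p = 104 − 40.819 = 63.18 dB.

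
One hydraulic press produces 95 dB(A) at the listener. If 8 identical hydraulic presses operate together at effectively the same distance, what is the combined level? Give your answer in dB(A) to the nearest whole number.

N identical incoherent sources raise the level by 10·log₁₀ N.
L_total = 95 + 10·log₁₀(8) = 95 + 9.031 = 104.03 dB(A).

104 dB(A)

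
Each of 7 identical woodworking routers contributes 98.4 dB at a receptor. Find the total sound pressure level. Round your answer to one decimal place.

106.9 dB

L_total = L₁ + 10·log₁₀ N for N identical incoherent sources.
L_total = 98.4 + 10·log₁₀(7) = 98.4 + 8.451 = 106.85 dB.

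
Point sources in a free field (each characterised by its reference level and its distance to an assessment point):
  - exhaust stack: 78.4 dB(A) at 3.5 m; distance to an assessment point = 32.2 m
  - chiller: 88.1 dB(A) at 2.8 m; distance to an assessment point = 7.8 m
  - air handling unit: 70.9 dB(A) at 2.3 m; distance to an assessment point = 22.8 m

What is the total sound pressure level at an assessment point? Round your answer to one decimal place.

79.3 dB(A)

First find each source's level at the receiver (point-source: −20·log₁₀(r/r_ref)), then combine on an intensity basis.
exhaust stack: 78.4 − 20·log₁₀(32.2/3.5) = 78.4 − 19.28 = 59.12 dB(A).
chiller: 88.1 − 20·log₁₀(7.8/2.8) = 88.1 − 8.90 = 79.20 dB(A).
air handling unit: 70.9 − 20·log₁₀(22.8/2.3) = 70.9 − 19.92 = 50.98 dB(A).
Σ 10^(L/10) = 8.414e+07 → L_total = 10·log₁₀(8.414e+07) = 79.25 dB(A).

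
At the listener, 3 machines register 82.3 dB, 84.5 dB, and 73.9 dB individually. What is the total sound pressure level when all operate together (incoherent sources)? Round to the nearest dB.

87 dB

For uncorrelated sources the intensities add, so convert each level to linear form, sum, and take 10·log₁₀ of the total.
Σ 10^(L/10) = 10^(82.3/10) + 10^(84.5/10) + 10^(73.9/10) = 4.762e+08.
L_total = 10·log₁₀(4.762e+08) = 86.78 dB.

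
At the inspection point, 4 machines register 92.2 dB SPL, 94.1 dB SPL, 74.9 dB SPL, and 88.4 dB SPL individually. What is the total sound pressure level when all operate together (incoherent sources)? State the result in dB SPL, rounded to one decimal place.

For uncorrelated sources the intensities add, so convert each level to linear form, sum, and take 10·log₁₀ of the total.
Σ 10^(L/10) = 10^(92.2/10) + 10^(94.1/10) + 10^(74.9/10) + 10^(88.4/10) = 4.953e+09.
L_total = 10·log₁₀(4.953e+09) = 96.95 dB SPL.

96.9 dB SPL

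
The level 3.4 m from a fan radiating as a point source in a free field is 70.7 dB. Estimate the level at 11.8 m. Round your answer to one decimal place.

59.9 dB

For a point source, L₂ = L₁ − 20·log₁₀(r₂/r₁).
L₂ = 70.7 − 20·log₁₀(11.8/3.4) = 70.7 − 10.808 = 59.89 dB.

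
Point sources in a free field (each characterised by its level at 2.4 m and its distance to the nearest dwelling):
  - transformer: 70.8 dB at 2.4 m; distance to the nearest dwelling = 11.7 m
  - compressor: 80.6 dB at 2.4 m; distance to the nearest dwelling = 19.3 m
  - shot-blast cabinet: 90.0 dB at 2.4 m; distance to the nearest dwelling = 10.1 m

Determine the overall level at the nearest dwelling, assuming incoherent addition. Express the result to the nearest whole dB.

78 dB

Apply inverse-square spreading to bring every level to the receiver, then sum 10^(L/10).
transformer: 70.8 − 20·log₁₀(11.7/2.4) = 70.8 − 13.76 = 57.04 dB.
compressor: 80.6 − 20·log₁₀(19.3/2.4) = 80.6 − 18.11 = 62.49 dB.
shot-blast cabinet: 90.0 − 20·log₁₀(10.1/2.4) = 90.0 − 12.48 = 77.52 dB.
Σ 10^(L/10) = 5.875e+07 → L_total = 10·log₁₀(5.875e+07) = 77.69 dB.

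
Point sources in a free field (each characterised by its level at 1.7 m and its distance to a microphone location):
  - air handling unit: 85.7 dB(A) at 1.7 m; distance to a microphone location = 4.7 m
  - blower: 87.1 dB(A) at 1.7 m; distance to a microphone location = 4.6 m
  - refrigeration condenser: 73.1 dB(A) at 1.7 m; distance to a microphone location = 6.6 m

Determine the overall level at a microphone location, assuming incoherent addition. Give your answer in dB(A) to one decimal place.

80.8 dB(A)

First find each source's level at the receiver (point-source: −20·log₁₀(r/r_ref)), then combine on an intensity basis.
air handling unit: 85.7 − 20·log₁₀(4.7/1.7) = 85.7 − 8.83 = 76.87 dB(A).
blower: 87.1 − 20·log₁₀(4.6/1.7) = 87.1 − 8.65 = 78.45 dB(A).
refrigeration condenser: 73.1 − 20·log₁₀(6.6/1.7) = 73.1 − 11.78 = 61.32 dB(A).
Σ 10^(L/10) = 1.200e+08 → L_total = 10·log₁₀(1.200e+08) = 80.79 dB(A).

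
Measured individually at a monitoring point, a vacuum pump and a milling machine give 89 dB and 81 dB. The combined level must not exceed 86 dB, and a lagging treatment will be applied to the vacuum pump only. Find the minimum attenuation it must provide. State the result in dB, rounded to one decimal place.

Fixed contribution from the other source: Σ 10^(L/10) = 10^(81/10) = 1.259e+08 (81.00 dB).
The limit corresponds to 10^(86/10) = 3.981e+08; subtracting the fixed part leaves 2.722e+08 for the vacuum pump, i.e. 84.35 dB.
Required insertion loss = 89 − 84.35 = 4.65 dB.

4.7 dB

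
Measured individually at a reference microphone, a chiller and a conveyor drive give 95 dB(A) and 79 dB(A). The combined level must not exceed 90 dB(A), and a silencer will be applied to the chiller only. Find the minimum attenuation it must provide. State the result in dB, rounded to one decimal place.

Fixed contribution from the other source: Σ 10^(L/10) = 10^(79/10) = 7.943e+07 (79.00 dB(A)).
To meet 90 dB(A) overall, the treated chiller may contribute at most 10^(90/10) − 7.943e+07 = 9.206e+08, i.e. 89.64 dB(A).
So the chiller must be reduced from 95 to 89.64 dB(A): IL = 5.36 dB.

5.4 dB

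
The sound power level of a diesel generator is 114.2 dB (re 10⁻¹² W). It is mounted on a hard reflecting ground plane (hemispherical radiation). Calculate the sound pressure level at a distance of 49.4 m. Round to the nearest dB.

Free-field hemispherical radiation: L_p = L_w − 10·log₁₀(2π·r²), r = 49.4 m.
2π·r² = 1.533e+04 m², 10·log₁₀ of that is 41.856 dB.
L_p = 114.2 − 41.856 = 72.34 dB.

72 dB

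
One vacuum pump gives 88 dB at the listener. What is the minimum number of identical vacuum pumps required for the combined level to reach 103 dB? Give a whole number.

32

N identical sources give L₁ + 10·log₁₀ N, so require 10·log₁₀ N ≥ 103 − 88 = 15.0 dB.
N ≥ 10^(15.0/10) = 31.623, so N = 32.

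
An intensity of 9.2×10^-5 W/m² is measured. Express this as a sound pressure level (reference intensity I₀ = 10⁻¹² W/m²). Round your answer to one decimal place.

79.6 dB

Dividing by I₀ shifts the exponent by 12: I/I₀ = 9.2×10^7.
L = 10·(0.9638 + 7) = 79.64 dB.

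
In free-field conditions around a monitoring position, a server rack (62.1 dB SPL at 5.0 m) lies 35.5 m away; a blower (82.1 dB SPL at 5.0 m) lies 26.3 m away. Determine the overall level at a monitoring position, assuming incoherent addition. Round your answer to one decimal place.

67.7 dB SPL

Propagate each source to the receiver with L = L_ref − 20·log₁₀(r/r_ref), then add intensities.
server rack: 62.1 − 20·log₁₀(35.5/5.0) = 62.1 − 17.03 = 45.07 dB SPL.
blower: 82.1 − 20·log₁₀(26.3/5.0) = 82.1 − 14.42 = 67.68 dB SPL.
Σ 10^(L/10) = 5.894e+06 → L_total = 10·log₁₀(5.894e+06) = 67.70 dB SPL.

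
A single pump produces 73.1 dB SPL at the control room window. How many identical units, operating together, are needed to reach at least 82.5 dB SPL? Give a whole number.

N identical sources give L₁ + 10·log₁₀ N, so require 10·log₁₀ N ≥ 82.5 − 73.1 = 9.4 dB.
N ≥ 10^(9.4/10) = 8.710, so N = 9.

9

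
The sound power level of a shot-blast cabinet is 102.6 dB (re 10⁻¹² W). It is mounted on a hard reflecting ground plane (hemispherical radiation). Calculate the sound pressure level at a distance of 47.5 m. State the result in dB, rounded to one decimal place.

The power spreads over a hemisphere of area 2π·r², so L_p = L_w − 10·log₁₀(2π·r²).
2π·r² = 1.418e+04 m², 10·log₁₀ of that is 41.516 dB.
L_p = 102.6 − 41.516 = 61.08 dB.

61.1 dB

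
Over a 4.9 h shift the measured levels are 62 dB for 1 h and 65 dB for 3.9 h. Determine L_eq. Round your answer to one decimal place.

64.5 dB

The energy average is taken in the linear domain: L_eq = 10·log₁₀[(Σ tᵢ·10^(Lᵢ/10))/T], T = 4.9 h.
Σ tᵢ·10^(Lᵢ/10) = 1·10^(62/10) + 3.9·10^(65/10) = 1.392e+07.
L_eq = 10·log₁₀(1.392e+07/4.9) = 64.53 dB.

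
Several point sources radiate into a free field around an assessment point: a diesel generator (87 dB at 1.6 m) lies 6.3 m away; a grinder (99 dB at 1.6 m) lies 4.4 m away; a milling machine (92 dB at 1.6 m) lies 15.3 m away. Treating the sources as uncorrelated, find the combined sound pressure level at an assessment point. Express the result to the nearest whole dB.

90 dB

Apply inverse-square spreading to bring every level to the receiver, then sum 10^(L/10).
diesel generator: 87 − 20·log₁₀(6.3/1.6) = 87 − 11.90 = 75.10 dB.
grinder: 99 − 20·log₁₀(4.4/1.6) = 99 − 8.79 = 90.21 dB.
milling machine: 92 − 20·log₁₀(15.3/1.6) = 92 − 19.61 = 72.39 dB.
Σ 10^(L/10) = 1.100e+09 → L_total = 10·log₁₀(1.100e+09) = 90.41 dB.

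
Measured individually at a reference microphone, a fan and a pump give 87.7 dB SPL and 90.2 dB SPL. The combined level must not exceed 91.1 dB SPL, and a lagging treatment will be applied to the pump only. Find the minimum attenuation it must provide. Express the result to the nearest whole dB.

2 dB

Fixed contribution from the other source: Σ 10^(L/10) = 10^(87.7/10) = 5.888e+08 (87.70 dB SPL).
To meet 91.1 dB SPL overall, the treated pump may contribute at most 10^(91.1/10) − 5.888e+08 = 6.994e+08, i.e. 88.45 dB SPL.
So the pump must be reduced from 90.2 to 88.45 dB SPL: IL = 1.75 dB.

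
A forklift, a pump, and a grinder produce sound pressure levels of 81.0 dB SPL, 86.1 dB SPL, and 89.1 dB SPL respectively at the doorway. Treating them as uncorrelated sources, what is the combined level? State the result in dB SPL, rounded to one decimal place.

Incoherent sources combine by intensity addition: L_total = 10·log₁₀(Σ 10^(L_i/10)).
Σ 10^(L/10) = 10^(81.0/10) + 10^(86.1/10) + 10^(89.1/10) = 1.346e+09.
L_total = 10·log₁₀(1.346e+09) = 91.29 dB SPL.

91.3 dB SPL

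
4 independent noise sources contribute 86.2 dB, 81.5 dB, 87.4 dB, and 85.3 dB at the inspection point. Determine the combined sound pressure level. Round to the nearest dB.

For uncorrelated sources the intensities add, so convert each level to linear form, sum, and take 10·log₁₀ of the total.
Σ 10^(L/10) = 10^(86.2/10) + 10^(81.5/10) + 10^(87.4/10) + 10^(85.3/10) = 1.447e+09.
L_total = 10·log₁₀(1.447e+09) = 91.60 dB.

92 dB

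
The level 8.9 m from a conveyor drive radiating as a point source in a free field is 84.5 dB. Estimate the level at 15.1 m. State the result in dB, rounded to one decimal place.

Spherical spreading from a point source gives a 20·log₁₀(r₂/r₁) drop.
L₂ = 84.5 − 20·log₁₀(15.1/8.9) = 84.5 − 4.592 = 79.91 dB.

79.9 dB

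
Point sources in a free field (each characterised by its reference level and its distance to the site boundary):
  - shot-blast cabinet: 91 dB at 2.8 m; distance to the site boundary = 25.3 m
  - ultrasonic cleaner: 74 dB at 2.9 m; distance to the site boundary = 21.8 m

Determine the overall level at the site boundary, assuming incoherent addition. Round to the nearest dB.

Apply inverse-square spreading to bring every level to the receiver, then sum 10^(L/10).
shot-blast cabinet: 91 − 20·log₁₀(25.3/2.8) = 91 − 19.12 = 71.88 dB.
ultrasonic cleaner: 74 − 20·log₁₀(21.8/2.9) = 74 − 17.52 = 56.48 dB.
Σ 10^(L/10) = 1.586e+07 → L_total = 10·log₁₀(1.586e+07) = 72.00 dB.

72 dB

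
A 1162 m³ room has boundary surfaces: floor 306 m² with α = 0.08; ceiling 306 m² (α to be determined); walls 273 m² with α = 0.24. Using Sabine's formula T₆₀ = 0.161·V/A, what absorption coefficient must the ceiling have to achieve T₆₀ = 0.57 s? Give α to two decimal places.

A = 0.161·V/T₆₀ = 0.161·1162/0.57 = 328.21 m² sabins.
Absorption from the other surfaces = 306·0.08 + 273·0.24 = 90.00 m², so the ceiling must supply 238.21 m² over 306 m².
α = 238.21/306 = 0.778.

0.78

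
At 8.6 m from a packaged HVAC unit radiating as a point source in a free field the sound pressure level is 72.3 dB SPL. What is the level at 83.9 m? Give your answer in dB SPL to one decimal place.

52.5 dB SPL

For a point source, L₂ = L₁ − 20·log₁₀(r₂/r₁).
L₂ = 72.3 − 20·log₁₀(83.9/8.6) = 72.3 − 19.785 = 52.51 dB SPL.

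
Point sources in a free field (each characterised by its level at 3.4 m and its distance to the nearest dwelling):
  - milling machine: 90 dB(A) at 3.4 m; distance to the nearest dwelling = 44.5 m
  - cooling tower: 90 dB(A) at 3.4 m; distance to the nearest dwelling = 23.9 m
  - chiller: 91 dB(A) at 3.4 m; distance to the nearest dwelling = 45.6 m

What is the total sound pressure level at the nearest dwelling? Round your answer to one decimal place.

Apply inverse-square spreading to bring every level to the receiver, then sum 10^(L/10).
milling machine: 90 − 20·log₁₀(44.5/3.4) = 90 − 22.34 = 67.66 dB(A).
cooling tower: 90 − 20·log₁₀(23.9/3.4) = 90 − 16.94 = 73.06 dB(A).
chiller: 91 − 20·log₁₀(45.6/3.4) = 91 − 22.55 = 68.45 dB(A).
Σ 10^(L/10) = 3.307e+07 → L_total = 10·log₁₀(3.307e+07) = 75.19 dB(A).

75.2 dB(A)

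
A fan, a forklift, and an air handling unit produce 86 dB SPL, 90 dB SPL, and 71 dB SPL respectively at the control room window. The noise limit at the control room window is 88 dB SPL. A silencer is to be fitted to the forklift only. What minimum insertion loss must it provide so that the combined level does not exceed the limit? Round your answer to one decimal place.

6.6 dB

Fixed contribution from the other sources: Σ 10^(L/10) = 10^(86/10) + 10^(71/10) = 4.107e+08 (86.14 dB SPL).
To meet 88 dB SPL overall, the treated forklift may contribute at most 10^(88/10) − 4.107e+08 = 2.203e+08, i.e. 83.43 dB SPL.
Required insertion loss = 90 − 83.43 = 6.57 dB.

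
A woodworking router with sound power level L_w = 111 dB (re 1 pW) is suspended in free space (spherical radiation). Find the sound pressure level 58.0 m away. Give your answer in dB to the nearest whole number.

Free-field spherical radiation: L_p = L_w − 10·log₁₀(4π·r²), r = 58.0 m.
4π·r² = 4.227e+04 m², 10·log₁₀ of that is 46.261 dB.
L_p = 111 − 46.261 = 64.74 dB.

65 dB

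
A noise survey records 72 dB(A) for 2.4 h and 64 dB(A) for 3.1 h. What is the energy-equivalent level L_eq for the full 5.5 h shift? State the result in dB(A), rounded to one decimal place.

Weight each interval's intensity by its duration and average over T = 5.5 h:
Σ tᵢ·10^(Lᵢ/10) = 2.4·10^(72/10) + 3.1·10^(64/10) = 4.582e+07.
L_eq = 10·log₁₀(4.582e+07/5.5) = 69.21 dB(A).

69.2 dB(A)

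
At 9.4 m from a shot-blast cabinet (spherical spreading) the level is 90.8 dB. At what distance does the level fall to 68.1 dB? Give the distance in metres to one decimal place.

128.3 m

Point-source spreading drops the level by 20·log₁₀(r₂/r₁); inverting, r₂/r₁ = 10^(ΔL/20).
r₂ = 9.4·10^((90.8−68.1)/20) = 9.4·10^(22.7/20) = 128.27 m.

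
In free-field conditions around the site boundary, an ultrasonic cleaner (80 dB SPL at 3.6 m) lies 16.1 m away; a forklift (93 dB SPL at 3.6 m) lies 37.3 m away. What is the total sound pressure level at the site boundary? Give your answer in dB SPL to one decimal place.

Propagate each source to the receiver with L = L_ref − 20·log₁₀(r/r_ref), then add intensities.
ultrasonic cleaner: 80 − 20·log₁₀(16.1/3.6) = 80 − 13.01 = 66.99 dB SPL.
forklift: 93 − 20·log₁₀(37.3/3.6) = 93 − 20.31 = 72.69 dB SPL.
Σ 10^(L/10) = 2.359e+07 → L_total = 10·log₁₀(2.359e+07) = 73.73 dB SPL.

73.7 dB SPL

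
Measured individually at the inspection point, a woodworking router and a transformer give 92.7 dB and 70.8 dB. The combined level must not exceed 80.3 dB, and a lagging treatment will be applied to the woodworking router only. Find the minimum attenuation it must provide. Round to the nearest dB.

Fixed contribution from the other source: Σ 10^(L/10) = 10^(70.8/10) = 1.202e+07 (70.80 dB).
To meet 80.3 dB overall, the treated woodworking router may contribute at most 10^(80.3/10) − 1.202e+07 = 9.513e+07, i.e. 79.78 dB.
So the woodworking router must be reduced from 92.7 to 79.78 dB: IL = 12.92 dB.

13 dB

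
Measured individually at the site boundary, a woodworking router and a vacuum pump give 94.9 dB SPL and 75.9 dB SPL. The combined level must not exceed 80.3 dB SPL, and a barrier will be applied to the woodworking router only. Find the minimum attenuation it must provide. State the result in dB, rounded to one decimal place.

The untreated sources together contribute 10^(75.9/10) = 3.890e+07, i.e. 75.90 dB SPL.
The limit corresponds to 10^(80.3/10) = 1.072e+08; subtracting the fixed part leaves 6.825e+07 for the woodworking router, i.e. 78.34 dB SPL.
Required insertion loss = 94.9 − 78.34 = 16.56 dB.

16.6 dB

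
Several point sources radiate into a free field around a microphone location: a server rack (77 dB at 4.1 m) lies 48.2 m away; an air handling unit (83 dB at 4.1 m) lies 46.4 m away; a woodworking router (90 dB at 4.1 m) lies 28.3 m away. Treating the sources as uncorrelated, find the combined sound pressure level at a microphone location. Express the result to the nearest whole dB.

74 dB

Apply inverse-square spreading to bring every level to the receiver, then sum 10^(L/10).
server rack: 77 − 20·log₁₀(48.2/4.1) = 77 − 21.41 = 55.59 dB.
air handling unit: 83 − 20·log₁₀(46.4/4.1) = 83 − 21.07 = 61.93 dB.
woodworking router: 90 − 20·log₁₀(28.3/4.1) = 90 − 16.78 = 73.22 dB.
Σ 10^(L/10) = 2.291e+07 → L_total = 10·log₁₀(2.291e+07) = 73.60 dB.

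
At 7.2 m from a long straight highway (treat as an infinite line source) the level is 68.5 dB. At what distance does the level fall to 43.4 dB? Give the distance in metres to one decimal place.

2329.9 m

The 25.1 dB drop corresponds to a distance ratio of 10^(25.1/10) for a line source.
r₂ = 7.2·10^((68.5−43.4)/10) = 7.2·10^(25.1/10) = 2329.87 m.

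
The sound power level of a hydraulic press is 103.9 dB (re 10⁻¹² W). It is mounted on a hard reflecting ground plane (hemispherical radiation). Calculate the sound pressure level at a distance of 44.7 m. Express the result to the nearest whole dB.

L_p = L_w − 10·log₁₀(2π·r²) with r = 44.7 m.
2π·r² = 1.255e+04 m², 10·log₁₀ of that is 40.988 dB.
L_p = 103.9 − 40.988 = 62.91 dB.

63 dB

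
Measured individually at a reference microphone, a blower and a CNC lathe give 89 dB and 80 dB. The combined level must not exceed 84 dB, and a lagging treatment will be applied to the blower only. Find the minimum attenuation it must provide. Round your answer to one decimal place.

7.2 dB

Everything except the blower sums to 10^(80/10) = 1.000e+08 in linear terms, 80.00 dB.
To meet 84 dB overall, the treated blower may contribute at most 10^(84/10) − 1.000e+08 = 1.512e+08, i.e. 81.80 dB.
Required insertion loss = 89 − 81.80 = 7.20 dB.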